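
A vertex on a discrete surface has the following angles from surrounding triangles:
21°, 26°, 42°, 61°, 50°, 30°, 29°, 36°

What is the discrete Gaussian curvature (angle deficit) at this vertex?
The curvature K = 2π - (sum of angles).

Sum of angles = 295°. K = 360° - 295° = 65° = 13π/36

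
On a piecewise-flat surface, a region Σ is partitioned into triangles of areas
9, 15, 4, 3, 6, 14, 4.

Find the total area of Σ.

9 + 15 + 4 + 3 + 6 + 14 + 4 = 55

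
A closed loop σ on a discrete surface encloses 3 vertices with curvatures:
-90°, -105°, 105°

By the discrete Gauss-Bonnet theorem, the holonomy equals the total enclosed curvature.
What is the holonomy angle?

Holonomy = total enclosed curvature = (-90°) + (-105°) + 105° = -90°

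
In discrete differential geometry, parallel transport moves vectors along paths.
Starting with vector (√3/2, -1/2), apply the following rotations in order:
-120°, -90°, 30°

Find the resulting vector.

Total rotation: (-120°) + (-90°) + 30° = -180° ≡ 180° (mod 360°). Final vector: (-0.8660, 0.5000)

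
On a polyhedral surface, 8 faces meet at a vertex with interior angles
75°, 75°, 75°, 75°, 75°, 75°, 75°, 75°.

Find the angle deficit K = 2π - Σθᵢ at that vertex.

Sum of angles = 600°. K = 360° - 600° = -240° = -4π/3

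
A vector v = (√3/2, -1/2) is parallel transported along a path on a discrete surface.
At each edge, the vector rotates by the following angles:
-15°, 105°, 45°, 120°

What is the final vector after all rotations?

Total rotation: (-15°) + 105° + 45° + 120° = 255° ≡ -105° (mod 360°). Final vector: (-0.7071, -0.7071)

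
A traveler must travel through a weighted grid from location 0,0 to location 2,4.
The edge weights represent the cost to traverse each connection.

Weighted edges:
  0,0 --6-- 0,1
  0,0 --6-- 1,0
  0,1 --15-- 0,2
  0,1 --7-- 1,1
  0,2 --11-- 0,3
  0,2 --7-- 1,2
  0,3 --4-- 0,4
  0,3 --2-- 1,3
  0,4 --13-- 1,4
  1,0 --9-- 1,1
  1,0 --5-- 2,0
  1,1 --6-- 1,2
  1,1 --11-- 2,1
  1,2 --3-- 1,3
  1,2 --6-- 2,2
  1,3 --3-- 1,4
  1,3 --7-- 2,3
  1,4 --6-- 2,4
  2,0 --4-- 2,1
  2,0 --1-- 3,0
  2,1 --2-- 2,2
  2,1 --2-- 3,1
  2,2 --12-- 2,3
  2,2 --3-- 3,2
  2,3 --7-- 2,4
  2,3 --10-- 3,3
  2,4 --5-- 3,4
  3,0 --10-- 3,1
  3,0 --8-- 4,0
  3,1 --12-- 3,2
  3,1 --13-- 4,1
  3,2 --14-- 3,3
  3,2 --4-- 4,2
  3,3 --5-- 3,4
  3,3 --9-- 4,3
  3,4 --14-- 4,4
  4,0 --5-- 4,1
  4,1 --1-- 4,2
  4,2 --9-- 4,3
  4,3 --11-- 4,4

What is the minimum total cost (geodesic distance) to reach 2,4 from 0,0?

Shortest path: 0,0 → 0,1 → 1,1 → 1,2 → 1,3 → 1,4 → 2,4, total weight = 31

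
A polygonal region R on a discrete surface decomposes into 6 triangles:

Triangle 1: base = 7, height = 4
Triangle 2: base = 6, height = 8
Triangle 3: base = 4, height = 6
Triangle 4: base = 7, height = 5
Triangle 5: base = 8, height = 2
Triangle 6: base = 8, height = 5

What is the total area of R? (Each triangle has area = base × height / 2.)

(1/2)×7×4 + (1/2)×6×8 + (1/2)×4×6 + (1/2)×7×5 + (1/2)×8×2 + (1/2)×8×5 = 95.5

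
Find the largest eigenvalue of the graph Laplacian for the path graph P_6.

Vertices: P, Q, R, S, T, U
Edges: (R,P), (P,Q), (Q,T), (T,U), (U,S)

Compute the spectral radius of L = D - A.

The path graph P_n has Laplacian eigenvalues λ_k = 2 − 2cos(kπ/n), k = 0, 1, …, n−1. Here n = 6:
k=0: 2 − 2cos(0) = 0.0; k=1: 2 − 2cos(π/6) = 0.2679; k=2: 2 − 2cos(π/3) = 1.0; k=3: 2 − 2cos(π/2) = 2.0; k=4: 2 − 2cos(2π/3) = 3.0; k=5: 2 − 2cos(5π/6) = 3.7321.
Laplacian eigenvalues: [0.0, 0.2679, 1.0, 2.0, 3.0, 3.7321]. Largest eigenvalue (spectral radius) = 3.7321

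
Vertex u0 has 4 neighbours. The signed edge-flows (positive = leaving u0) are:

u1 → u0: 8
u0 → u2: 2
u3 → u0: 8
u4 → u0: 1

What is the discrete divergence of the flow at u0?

Divergence = sum of outgoing flows = (-8) + 2 + (-8) + (-1) = -15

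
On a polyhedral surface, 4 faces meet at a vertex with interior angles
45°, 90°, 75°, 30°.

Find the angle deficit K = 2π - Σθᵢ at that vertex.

Sum of angles = 240°. K = 360° - 240° = 120° = 2π/3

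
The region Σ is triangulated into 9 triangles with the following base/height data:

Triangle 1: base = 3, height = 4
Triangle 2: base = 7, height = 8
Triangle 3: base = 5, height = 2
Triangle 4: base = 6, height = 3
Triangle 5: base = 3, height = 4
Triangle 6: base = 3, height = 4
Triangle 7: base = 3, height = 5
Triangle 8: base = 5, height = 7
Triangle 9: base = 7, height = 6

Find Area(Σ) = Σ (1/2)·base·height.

(1/2)×3×4 + (1/2)×7×8 + (1/2)×5×2 + (1/2)×6×3 + (1/2)×3×4 + (1/2)×3×4 + (1/2)×3×5 + (1/2)×5×7 + (1/2)×7×6 = 106.0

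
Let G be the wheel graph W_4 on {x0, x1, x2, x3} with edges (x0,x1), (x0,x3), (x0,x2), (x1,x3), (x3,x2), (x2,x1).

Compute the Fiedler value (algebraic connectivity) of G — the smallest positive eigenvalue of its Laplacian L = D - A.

The wheel W_4 is the join K_1 ∨ C_3 (a hub joined to every vertex of a cycle of length 3). For a join G ∨ H (G on p vertices, H on q vertices) the Laplacian spectrum is 0, p+q, the eigenvalues of L(G) other than one 0 each shifted by +q, and the eigenvalues of L(H) other than one 0 each shifted by +p. With G = K_1 (p = 1, nothing left after dropping its 0) and H = C_3 (q = 3, eigenvalues 2 − 2cos(2πk/3), k = 0, …, 2; drop k = 0), the spectrum of W_4 is 0, 4, and 1 + (2 − 2cos(2πk/3)) = 3 − 2cos(2πk/3) for k = 1, …, 2:
k=1: 3 − 2cos(2π/3) = 4.0; k=2: 3 − 2cos(4π/3) = 4.0.
Laplacian eigenvalues: [0.0, 4.0, 4.0, 4.0]. Algebraic connectivity (smallest non-zero eigenvalue) = 4.0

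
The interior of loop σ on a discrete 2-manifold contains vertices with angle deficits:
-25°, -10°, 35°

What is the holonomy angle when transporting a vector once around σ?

Holonomy = total enclosed curvature = (-25°) + (-10°) + 35° = 0°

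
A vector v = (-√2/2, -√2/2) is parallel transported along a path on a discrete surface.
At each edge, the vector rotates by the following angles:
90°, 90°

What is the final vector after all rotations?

Total rotation: 90° + 90° = 180°. Final vector: (0.7071, 0.7071)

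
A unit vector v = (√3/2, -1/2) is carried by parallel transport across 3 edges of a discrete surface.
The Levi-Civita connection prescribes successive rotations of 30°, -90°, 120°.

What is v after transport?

Total rotation: 30° + (-90°) + 120° = 60°. Final vector: (0.8660, 0.5000)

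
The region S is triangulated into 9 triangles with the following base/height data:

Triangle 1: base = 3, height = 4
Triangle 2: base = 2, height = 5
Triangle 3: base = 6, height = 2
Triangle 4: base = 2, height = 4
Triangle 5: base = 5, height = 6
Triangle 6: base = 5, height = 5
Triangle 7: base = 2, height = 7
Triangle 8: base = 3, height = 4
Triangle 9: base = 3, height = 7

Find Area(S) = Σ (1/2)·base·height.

(1/2)×3×4 + (1/2)×2×5 + (1/2)×6×2 + (1/2)×2×4 + (1/2)×5×6 + (1/2)×5×5 + (1/2)×2×7 + (1/2)×3×4 + (1/2)×3×7 = 72.0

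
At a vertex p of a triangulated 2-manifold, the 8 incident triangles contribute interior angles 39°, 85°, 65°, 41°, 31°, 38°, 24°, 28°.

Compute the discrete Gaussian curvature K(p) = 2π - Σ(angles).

Sum of angles = 351°. K = 360° - 351° = 9° = π/20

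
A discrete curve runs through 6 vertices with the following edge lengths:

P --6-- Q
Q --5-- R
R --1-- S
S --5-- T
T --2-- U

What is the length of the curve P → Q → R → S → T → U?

Arc length = 6 + 5 + 1 + 5 + 2 = 19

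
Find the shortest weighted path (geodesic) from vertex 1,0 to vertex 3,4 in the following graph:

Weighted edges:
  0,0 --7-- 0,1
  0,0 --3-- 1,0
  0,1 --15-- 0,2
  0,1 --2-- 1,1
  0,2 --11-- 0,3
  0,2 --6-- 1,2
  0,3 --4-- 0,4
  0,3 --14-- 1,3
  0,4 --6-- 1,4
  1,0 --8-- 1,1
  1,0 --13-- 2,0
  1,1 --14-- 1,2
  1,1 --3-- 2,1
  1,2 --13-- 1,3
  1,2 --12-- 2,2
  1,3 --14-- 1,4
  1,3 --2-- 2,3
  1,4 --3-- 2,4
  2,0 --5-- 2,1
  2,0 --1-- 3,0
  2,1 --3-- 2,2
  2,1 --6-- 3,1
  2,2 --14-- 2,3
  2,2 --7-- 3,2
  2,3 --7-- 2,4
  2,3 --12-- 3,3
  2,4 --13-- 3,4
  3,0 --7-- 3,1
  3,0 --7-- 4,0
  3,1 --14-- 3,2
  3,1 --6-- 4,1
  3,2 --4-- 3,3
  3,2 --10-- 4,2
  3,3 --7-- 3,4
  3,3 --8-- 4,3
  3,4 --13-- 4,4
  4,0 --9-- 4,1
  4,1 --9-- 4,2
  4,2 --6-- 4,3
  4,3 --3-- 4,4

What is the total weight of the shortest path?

Shortest path: 1,0 → 1,1 → 2,1 → 2,2 → 3,2 → 3,3 → 3,4, total weight = 32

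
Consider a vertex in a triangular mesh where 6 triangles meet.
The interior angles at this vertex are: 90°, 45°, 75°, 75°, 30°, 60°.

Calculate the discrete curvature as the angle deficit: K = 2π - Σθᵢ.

Sum of angles = 375°. K = 360° - 375° = -15° = -π/12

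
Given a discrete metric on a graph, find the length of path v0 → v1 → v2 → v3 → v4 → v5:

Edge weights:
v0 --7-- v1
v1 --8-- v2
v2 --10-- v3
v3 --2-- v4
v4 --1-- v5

Arc length = 7 + 8 + 10 + 2 + 1 = 28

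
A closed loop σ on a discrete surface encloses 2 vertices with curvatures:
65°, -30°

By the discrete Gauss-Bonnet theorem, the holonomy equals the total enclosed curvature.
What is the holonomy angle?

Holonomy = total enclosed curvature = 65° + (-30°) = 35°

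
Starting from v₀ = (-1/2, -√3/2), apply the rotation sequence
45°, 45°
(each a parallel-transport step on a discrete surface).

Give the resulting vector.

Total rotation: 45° + 45° = 90°. Final vector: (0.8660, -0.5000)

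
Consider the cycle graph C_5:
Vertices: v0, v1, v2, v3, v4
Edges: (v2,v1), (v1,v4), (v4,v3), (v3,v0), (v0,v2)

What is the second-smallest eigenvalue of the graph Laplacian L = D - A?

The cycle graph C_n has Laplacian eigenvalues λ_k = 2 − 2cos(2πk/n), k = 0, 1, …, n−1. Here n = 5:
k=0: 2 − 2cos(0) = 0.0; k=1: 2 − 2cos(2π/5) = 1.382; k=2: 2 − 2cos(4π/5) = 3.618; k=3: 2 − 2cos(6π/5) = 3.618; k=4: 2 − 2cos(8π/5) = 1.382.
Laplacian eigenvalues: [0.0, 1.382, 1.382, 3.618, 3.618]. Algebraic connectivity (smallest non-zero eigenvalue) = 1.382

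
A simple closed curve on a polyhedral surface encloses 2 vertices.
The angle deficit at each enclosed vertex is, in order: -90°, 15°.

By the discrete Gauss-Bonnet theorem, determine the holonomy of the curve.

Holonomy = total enclosed curvature = (-90°) + 15° = -75°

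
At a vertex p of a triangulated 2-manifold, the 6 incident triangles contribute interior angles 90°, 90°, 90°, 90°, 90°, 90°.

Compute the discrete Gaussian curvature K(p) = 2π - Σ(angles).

Sum of angles = 540°. K = 360° - 540° = -180° = -π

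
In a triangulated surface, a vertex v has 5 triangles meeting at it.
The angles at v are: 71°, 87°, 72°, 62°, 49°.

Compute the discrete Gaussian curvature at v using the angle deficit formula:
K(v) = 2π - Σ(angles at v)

Sum of angles = 341°. K = 360° - 341° = 19° = 19π/180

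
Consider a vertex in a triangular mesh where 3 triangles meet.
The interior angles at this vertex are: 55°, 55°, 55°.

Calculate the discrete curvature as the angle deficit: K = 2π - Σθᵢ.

Sum of angles = 165°. K = 360° - 165° = 195°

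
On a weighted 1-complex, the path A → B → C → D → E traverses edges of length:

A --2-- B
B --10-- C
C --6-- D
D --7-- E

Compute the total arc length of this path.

Arc length = 2 + 10 + 6 + 7 = 25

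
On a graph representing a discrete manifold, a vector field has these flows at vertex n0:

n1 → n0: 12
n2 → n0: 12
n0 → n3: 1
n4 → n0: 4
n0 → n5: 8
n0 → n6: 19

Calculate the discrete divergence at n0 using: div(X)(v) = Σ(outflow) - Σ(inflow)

Divergence = sum of outgoing flows = (-12) + (-12) + 1 + (-4) + 8 + 19 = 0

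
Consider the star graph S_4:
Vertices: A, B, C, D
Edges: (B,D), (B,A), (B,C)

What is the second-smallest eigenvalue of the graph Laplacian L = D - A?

The star S_4 is the complete bipartite graph K_{1,3} (one hub of degree 3, 3 leaves of degree 1). The Laplacian spectrum of K_{p,q} is 0, p (multiplicity q−1), q (multiplicity p−1), p+q. With p = 1, q = 3: 0 once, 1 with multiplicity 2, and 4 once. (Check: trace L = sum of degrees = 6 = 2·1 + 4.)
Laplacian eigenvalues: [0.0, 1.0, 1.0, 4.0]. Algebraic connectivity (smallest non-zero eigenvalue) = 1.0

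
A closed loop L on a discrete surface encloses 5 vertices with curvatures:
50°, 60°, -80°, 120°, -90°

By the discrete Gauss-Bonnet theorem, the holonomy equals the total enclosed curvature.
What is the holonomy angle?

Holonomy = total enclosed curvature = 50° + 60° + (-80°) + 120° + (-90°) = 60°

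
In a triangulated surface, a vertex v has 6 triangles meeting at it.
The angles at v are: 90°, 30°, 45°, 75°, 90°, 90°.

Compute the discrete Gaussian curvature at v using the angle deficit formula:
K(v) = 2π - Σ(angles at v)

Sum of angles = 420°. K = 360° - 420° = -60° = -π/3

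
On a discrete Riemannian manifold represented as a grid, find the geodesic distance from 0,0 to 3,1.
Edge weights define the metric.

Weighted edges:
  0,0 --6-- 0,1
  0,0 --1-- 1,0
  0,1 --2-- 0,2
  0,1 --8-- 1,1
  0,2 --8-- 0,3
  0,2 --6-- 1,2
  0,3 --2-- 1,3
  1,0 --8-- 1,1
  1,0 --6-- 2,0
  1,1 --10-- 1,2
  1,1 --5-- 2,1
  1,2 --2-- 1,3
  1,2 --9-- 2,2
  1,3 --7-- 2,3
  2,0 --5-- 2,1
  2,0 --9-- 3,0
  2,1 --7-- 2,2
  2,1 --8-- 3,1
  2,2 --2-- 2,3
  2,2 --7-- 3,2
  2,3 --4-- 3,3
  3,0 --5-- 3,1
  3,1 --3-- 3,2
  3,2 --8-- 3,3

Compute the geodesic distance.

Shortest path: 0,0 → 1,0 → 2,0 → 2,1 → 3,1, total weight = 20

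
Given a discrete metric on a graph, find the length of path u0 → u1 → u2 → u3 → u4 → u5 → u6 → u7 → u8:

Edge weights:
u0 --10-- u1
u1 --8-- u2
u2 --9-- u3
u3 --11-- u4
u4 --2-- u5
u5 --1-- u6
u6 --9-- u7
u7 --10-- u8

Arc length = 10 + 8 + 9 + 11 + 2 + 1 + 9 + 10 = 60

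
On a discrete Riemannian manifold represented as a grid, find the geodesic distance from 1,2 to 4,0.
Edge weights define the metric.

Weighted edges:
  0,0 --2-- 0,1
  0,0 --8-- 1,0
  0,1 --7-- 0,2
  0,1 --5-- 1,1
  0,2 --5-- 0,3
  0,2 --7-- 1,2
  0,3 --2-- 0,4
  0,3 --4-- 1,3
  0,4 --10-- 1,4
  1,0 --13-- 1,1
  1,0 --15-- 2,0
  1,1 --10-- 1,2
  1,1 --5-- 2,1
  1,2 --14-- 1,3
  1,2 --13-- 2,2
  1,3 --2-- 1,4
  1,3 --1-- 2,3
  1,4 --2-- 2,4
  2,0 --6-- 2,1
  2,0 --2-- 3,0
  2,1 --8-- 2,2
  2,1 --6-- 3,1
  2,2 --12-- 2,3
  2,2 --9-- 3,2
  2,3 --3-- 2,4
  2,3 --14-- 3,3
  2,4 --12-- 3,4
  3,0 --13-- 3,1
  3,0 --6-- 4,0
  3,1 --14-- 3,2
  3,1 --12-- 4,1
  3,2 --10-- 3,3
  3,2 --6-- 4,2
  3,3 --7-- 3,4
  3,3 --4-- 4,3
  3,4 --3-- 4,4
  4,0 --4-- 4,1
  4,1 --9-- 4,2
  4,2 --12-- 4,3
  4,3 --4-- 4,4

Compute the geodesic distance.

Shortest path: 1,2 → 1,1 → 2,1 → 2,0 → 3,0 → 4,0, total weight = 29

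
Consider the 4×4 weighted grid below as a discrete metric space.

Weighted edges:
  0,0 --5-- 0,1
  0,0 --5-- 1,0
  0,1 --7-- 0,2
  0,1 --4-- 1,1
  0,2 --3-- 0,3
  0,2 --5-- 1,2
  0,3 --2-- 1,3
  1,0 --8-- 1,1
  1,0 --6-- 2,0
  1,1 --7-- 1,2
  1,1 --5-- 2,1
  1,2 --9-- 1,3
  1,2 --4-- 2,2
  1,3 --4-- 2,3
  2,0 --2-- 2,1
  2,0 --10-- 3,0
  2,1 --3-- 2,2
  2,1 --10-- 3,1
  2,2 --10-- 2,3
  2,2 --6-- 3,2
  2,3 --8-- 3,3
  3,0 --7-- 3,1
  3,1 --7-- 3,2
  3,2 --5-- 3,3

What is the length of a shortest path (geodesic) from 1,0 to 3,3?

Shortest path: 1,0 → 2,0 → 2,1 → 2,2 → 3,2 → 3,3, total weight = 22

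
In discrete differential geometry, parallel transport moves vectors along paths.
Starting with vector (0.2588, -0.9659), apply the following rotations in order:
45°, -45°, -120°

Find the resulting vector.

Total rotation: 45° + (-45°) + (-120°) = -120°. Final vector: (-0.9659, 0.2588)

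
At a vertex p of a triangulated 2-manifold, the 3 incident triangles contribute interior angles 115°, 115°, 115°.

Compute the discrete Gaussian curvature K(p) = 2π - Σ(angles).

Sum of angles = 345°. K = 360° - 345° = 15° = π/12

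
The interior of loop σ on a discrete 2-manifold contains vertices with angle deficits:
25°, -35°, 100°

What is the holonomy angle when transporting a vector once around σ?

Holonomy = total enclosed curvature = 25° + (-35°) + 100° = 90°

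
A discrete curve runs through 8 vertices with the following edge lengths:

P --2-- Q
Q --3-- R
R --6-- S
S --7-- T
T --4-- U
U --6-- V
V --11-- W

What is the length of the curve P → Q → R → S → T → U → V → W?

Arc length = 2 + 3 + 6 + 7 + 4 + 6 + 11 = 39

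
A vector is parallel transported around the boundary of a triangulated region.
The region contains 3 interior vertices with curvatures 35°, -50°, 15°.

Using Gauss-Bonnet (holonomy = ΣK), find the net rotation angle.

Holonomy = total enclosed curvature = 35° + (-50°) + 15° = 0°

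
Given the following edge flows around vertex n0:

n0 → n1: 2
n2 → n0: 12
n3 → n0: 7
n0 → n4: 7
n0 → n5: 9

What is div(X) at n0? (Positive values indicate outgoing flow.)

Divergence = sum of outgoing flows = 2 + (-12) + (-7) + 7 + 9 = -1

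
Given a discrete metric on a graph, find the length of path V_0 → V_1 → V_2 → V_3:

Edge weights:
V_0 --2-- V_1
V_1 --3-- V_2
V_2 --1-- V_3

Arc length = 2 + 3 + 1 = 6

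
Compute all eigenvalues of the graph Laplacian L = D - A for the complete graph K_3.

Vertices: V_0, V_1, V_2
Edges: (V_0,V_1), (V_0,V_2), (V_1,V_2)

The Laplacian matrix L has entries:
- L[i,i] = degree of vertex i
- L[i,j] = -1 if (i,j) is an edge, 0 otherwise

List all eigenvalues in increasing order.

For the complete graph K_n, L = nI − J (J = all-ones matrix). J has eigenvalues n (once, eigenvector 𝟙) and 0 (multiplicity n−1), so L has eigenvalues 0 (once) and n (multiplicity n−1). Here n = 3: eigenvalue 0 once and 3 with multiplicity 2.
Laplacian eigenvalues (increasing order): [0.0, 3.0, 3.0]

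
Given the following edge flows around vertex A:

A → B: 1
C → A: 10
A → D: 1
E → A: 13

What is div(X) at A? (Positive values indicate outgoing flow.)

Divergence = sum of outgoing flows = 1 + (-10) + 1 + (-13) = -21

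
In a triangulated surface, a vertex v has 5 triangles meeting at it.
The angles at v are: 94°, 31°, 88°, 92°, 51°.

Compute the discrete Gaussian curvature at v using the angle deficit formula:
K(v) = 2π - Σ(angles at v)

Sum of angles = 356°. K = 360° - 356° = 4° = π/45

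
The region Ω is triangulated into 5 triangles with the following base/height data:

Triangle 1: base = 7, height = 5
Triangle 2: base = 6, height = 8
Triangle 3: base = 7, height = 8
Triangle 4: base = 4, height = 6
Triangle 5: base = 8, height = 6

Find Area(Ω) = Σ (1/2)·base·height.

(1/2)×7×5 + (1/2)×6×8 + (1/2)×7×8 + (1/2)×4×6 + (1/2)×8×6 = 105.5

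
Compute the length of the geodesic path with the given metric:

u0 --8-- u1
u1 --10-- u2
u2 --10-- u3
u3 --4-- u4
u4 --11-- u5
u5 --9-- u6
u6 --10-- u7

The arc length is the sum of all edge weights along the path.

Arc length = 8 + 10 + 10 + 4 + 11 + 9 + 10 = 62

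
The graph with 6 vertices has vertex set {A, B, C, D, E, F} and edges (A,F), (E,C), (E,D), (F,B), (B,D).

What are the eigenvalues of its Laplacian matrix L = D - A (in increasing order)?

Degrees: deg(A) = 1, deg(B) = 2, deg(C) = 1, deg(D) = 2, deg(E) = 2, deg(F) = 2.
L = D − A with rows/columns ordered (A, B, C, D, E, F):
  [ 1,  0,  0,  0,  0, -1]
  [ 0,  2,  0, -1,  0, -1]
  [ 0,  0,  1,  0, -1,  0]
  [ 0, -1,  0,  2, -1,  0]
  [ 0,  0, -1, -1,  2,  0]
  [-1, -1,  0,  0,  0,  2]
Characteristic polynomial: det(λI − L) = λ(λ² − 4λ + 1)(λ − 1)(λ − 2)(λ − 3).
Roots: λ = 0; (λ² − 4λ + 1) = 0 ⇒ λ = 2 ± √3 ≈ 0.2679, 3.7321; (λ − 1) = 0 ⇒ λ = 1; (λ − 2) = 0 ⇒ λ = 2; (λ − 3) = 0 ⇒ λ = 3.
(Check: the roots sum (with multiplicity) to 10, matching trace L = Σdeg = 2·5 = 10.)
Laplacian eigenvalues (increasing order): [0.0, 0.2679, 1.0, 2.0, 3.0, 3.7321]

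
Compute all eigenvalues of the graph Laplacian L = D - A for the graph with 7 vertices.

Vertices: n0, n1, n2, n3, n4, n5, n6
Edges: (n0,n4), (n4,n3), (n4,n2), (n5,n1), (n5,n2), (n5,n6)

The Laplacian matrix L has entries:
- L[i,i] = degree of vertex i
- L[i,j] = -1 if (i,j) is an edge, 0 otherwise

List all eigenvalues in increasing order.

Degrees: deg(n0) = 1, deg(n1) = 1, deg(n2) = 2, deg(n3) = 1, deg(n4) = 3, deg(n5) = 3, deg(n6) = 1.
L = D − A with rows/columns ordered (n0, n1, n2, n3, n4, n5, n6):
  [ 1,  0,  0,  0, -1,  0,  0]
  [ 0,  1,  0,  0,  0, -1,  0]
  [ 0,  0,  2,  0, -1, -1,  0]
  [ 0,  0,  0,  1, -1,  0,  0]
  [-1,  0, -1, -1,  3,  0,  0]
  [ 0, -1, -1,  0,  0,  3, -1]
  [ 0,  0,  0,  0,  0, -1,  1]
Characteristic polynomial: det(λI − L) = λ(λ² − 4λ + 1)(λ − 1)²(λ² − 6λ + 7).
Roots: λ = 0; (λ² − 4λ + 1) = 0 ⇒ λ = 2 ± √3 ≈ 0.2679, 3.7321; (λ − 1) = 0 ⇒ λ = 1 (multiplicity 2); (λ² − 6λ + 7) = 0 ⇒ λ = 3 ± √2 ≈ 1.5858, 4.4142.
(Check: the roots sum (with multiplicity) to 12, matching trace L = Σdeg = 2·6 = 12.)
Laplacian eigenvalues (increasing order): [0.0, 0.2679, 1.0, 1.0, 1.5858, 3.7321, 4.4142]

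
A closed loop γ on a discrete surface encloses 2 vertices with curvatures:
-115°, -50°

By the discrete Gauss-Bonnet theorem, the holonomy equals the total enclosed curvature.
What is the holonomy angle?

Holonomy = total enclosed curvature = (-115°) + (-50°) = -165°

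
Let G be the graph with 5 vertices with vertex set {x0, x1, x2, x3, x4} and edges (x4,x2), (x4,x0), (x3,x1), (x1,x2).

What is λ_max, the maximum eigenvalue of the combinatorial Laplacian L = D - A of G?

Degrees: deg(x0) = 1, deg(x1) = 2, deg(x2) = 2, deg(x3) = 1, deg(x4) = 2.
L = D − A with rows/columns ordered (x0, x1, x2, x3, x4):
  [ 1,  0,  0,  0, -1]
  [ 0,  2, -1, -1,  0]
  [ 0, -1,  2,  0, -1]
  [ 0, -1,  0,  1,  0]
  [-1,  0, -1,  0,  2]
Characteristic polynomial: det(λI − L) = λ(λ² − 3λ + 1)(λ² − 5λ + 5).
Roots: λ = 0; (λ² − 3λ + 1) = 0 ⇒ λ = (3 ± √5)/2 ≈ 0.382, 2.618; (λ² − 5λ + 5) = 0 ⇒ λ = (5 ± √5)/2 ≈ 1.382, 3.618.
(Check: the roots sum (with multiplicity) to 8, matching trace L = Σdeg = 2·4 = 8.)
Laplacian eigenvalues: [0.0, 0.382, 1.382, 2.618, 3.618]. Largest eigenvalue (spectral radius) = 3.618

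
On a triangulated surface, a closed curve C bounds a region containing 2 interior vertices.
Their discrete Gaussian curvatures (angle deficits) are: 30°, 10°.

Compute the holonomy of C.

Holonomy = total enclosed curvature = 30° + 10° = 40°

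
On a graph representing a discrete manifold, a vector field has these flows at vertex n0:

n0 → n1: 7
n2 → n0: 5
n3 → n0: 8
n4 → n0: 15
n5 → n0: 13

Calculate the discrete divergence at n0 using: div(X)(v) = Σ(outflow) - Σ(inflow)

Divergence = sum of outgoing flows = 7 + (-5) + (-8) + (-15) + (-13) = -34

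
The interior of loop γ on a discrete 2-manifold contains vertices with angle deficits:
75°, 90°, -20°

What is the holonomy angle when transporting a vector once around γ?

Holonomy = total enclosed curvature = 75° + 90° + (-20°) = 145°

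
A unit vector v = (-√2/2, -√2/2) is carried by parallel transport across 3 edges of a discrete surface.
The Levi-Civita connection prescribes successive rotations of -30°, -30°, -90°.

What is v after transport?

Total rotation: (-30°) + (-30°) + (-90°) = -150°. Final vector: (0.2588, 0.9659)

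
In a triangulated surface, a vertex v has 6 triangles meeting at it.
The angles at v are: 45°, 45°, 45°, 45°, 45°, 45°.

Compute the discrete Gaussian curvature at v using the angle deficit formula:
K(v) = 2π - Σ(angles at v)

Sum of angles = 270°. K = 360° - 270° = 90° = π/2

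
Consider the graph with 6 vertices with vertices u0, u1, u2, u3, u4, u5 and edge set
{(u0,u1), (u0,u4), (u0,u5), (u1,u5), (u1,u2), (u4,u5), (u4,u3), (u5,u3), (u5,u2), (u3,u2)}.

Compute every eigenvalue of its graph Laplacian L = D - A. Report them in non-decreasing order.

Degrees: deg(u0) = 3, deg(u1) = 3, deg(u2) = 3, deg(u3) = 3, deg(u4) = 3, deg(u5) = 5.
L = D − A with rows/columns ordered (u0, u1, u2, u3, u4, u5):
  [ 3, -1,  0,  0, -1, -1]
  [-1,  3, -1,  0,  0, -1]
  [ 0, -1,  3, -1,  0, -1]
  [ 0,  0, -1,  3, -1, -1]
  [-1,  0,  0, -1,  3, -1]
  [-1, -1, -1, -1, -1,  5]
Characteristic polynomial: det(λI − L) = λ(λ² − 7λ + 11)²(λ − 6).
Roots: λ = 0; (λ² − 7λ + 11) = 0 ⇒ λ = (7 ± √5)/2 ≈ 2.382, 4.618 (multiplicity 2); (λ − 6) = 0 ⇒ λ = 6.
(Check: the roots sum (with multiplicity) to 20, matching trace L = Σdeg = 2·10 = 20.)
Laplacian eigenvalues (increasing order): [0.0, 2.382, 2.382, 4.618, 4.618, 6.0]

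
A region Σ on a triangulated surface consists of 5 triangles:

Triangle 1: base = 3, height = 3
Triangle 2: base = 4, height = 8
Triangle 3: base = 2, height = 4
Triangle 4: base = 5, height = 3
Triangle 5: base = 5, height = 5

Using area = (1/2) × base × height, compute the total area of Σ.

(1/2)×3×3 + (1/2)×4×8 + (1/2)×2×4 + (1/2)×5×3 + (1/2)×5×5 = 44.5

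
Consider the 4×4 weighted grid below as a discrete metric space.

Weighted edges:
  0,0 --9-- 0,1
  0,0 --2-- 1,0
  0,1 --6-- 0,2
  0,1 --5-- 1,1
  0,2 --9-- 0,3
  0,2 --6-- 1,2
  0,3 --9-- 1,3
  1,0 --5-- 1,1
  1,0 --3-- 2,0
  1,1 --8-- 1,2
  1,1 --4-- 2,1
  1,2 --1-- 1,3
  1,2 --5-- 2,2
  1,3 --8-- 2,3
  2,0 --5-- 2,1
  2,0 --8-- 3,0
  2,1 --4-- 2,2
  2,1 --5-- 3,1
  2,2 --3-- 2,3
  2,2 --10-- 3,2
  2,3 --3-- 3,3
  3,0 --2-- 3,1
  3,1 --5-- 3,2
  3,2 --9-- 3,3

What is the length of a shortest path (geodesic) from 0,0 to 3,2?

Shortest path: 0,0 → 1,0 → 2,0 → 2,1 → 3,1 → 3,2, total weight = 20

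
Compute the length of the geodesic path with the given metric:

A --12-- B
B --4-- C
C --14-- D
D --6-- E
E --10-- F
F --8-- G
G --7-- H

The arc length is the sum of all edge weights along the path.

Arc length = 12 + 4 + 14 + 6 + 10 + 8 + 7 = 61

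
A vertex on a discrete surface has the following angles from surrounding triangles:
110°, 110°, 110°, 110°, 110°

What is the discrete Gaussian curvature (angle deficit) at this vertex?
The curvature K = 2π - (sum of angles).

Sum of angles = 550°. K = 360° - 550° = -190° = -19π/18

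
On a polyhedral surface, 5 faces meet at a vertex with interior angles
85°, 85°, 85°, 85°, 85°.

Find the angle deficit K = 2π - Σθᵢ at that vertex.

Sum of angles = 425°. K = 360° - 425° = -65° = -13π/36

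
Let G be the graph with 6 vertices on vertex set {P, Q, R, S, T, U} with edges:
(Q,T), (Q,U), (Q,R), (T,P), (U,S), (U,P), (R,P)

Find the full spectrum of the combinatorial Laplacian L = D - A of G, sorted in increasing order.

Degrees: deg(P) = 3, deg(Q) = 3, deg(R) = 2, deg(S) = 1, deg(T) = 2, deg(U) = 3.
L = D − A with rows/columns ordered (P, Q, R, S, T, U):
  [ 3,  0, -1,  0, -1, -1]
  [ 0,  3, -1,  0, -1, -1]
  [-1, -1,  2,  0,  0,  0]
  [ 0,  0,  0,  1,  0, -1]
  [-1, -1,  0,  0,  2,  0]
  [-1, -1,  0, -1,  0,  3]
Characteristic polynomial: det(λI − L) = λ(λ² − 6λ + 4)(λ − 2)(λ − 3)².
Roots: λ = 0; (λ² − 6λ + 4) = 0 ⇒ λ = 3 ± √5 ≈ 0.7639, 5.2361; (λ − 2) = 0 ⇒ λ = 2; (λ − 3) = 0 ⇒ λ = 3 (multiplicity 2).
(Check: the roots sum (with multiplicity) to 14, matching trace L = Σdeg = 2·7 = 14.)
Laplacian eigenvalues (increasing order): [0.0, 0.7639, 2.0, 3.0, 3.0, 5.2361]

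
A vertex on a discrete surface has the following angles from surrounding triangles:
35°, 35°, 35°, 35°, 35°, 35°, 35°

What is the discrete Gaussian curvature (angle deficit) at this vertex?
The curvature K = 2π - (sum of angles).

Sum of angles = 245°. K = 360° - 245° = 115°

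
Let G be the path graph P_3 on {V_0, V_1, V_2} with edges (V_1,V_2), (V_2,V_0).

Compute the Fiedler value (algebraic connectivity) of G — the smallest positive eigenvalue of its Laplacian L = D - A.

The path graph P_n has Laplacian eigenvalues λ_k = 2 − 2cos(kπ/n), k = 0, 1, …, n−1. Here n = 3:
k=0: 2 − 2cos(0) = 0.0; k=1: 2 − 2cos(π/3) = 1.0; k=2: 2 − 2cos(2π/3) = 3.0.
Laplacian eigenvalues: [0.0, 1.0, 3.0]. Algebraic connectivity (smallest non-zero eigenvalue) = 1.0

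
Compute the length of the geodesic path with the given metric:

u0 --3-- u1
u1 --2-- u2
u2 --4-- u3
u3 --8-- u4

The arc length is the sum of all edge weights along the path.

Arc length = 3 + 2 + 4 + 8 = 17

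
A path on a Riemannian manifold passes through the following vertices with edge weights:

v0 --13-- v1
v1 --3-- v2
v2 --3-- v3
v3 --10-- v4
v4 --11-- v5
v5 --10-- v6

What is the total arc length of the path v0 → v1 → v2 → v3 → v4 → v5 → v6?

Arc length = 13 + 3 + 3 + 10 + 11 + 10 = 50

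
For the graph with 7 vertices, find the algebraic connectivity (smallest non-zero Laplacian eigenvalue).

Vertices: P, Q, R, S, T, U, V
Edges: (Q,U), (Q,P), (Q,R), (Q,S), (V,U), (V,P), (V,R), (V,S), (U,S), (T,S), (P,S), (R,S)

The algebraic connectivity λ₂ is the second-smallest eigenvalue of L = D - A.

Degrees: deg(P) = 3, deg(Q) = 4, deg(R) = 3, deg(S) = 6, deg(T) = 1, deg(U) = 3, deg(V) = 4.
L = D − A with rows/columns ordered (P, Q, R, S, T, U, V):
  [ 3, -1,  0, -1,  0,  0, -1]
  [-1,  4, -1, -1,  0, -1,  0]
  [ 0, -1,  3, -1,  0,  0, -1]
  [-1, -1, -1,  6, -1, -1, -1]
  [ 0,  0,  0, -1,  1,  0,  0]
  [ 0, -1,  0, -1,  0,  3, -1]
  [-1,  0, -1, -1,  0, -1,  4]
Characteristic polynomial: det(λI − L) = λ(λ − 1)(λ − 3)²(λ − 4)(λ − 6)(λ − 7).
Roots: λ = 0; (λ − 1) = 0 ⇒ λ = 1; (λ − 3) = 0 ⇒ λ = 3 (multiplicity 2); (λ − 4) = 0 ⇒ λ = 4; (λ − 6) = 0 ⇒ λ = 6; (λ − 7) = 0 ⇒ λ = 7.
(Check: the roots sum (with multiplicity) to 24, matching trace L = Σdeg = 2·12 = 24.)
Laplacian eigenvalues: [0.0, 1.0, 3.0, 3.0, 4.0, 6.0, 7.0]. Algebraic connectivity (smallest non-zero eigenvalue) = 1.0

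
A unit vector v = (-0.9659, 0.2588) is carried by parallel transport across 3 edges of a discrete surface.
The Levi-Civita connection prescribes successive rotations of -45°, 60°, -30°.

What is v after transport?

Total rotation: (-45°) + 60° + (-30°) = -15°. Final vector: (-0.8660, 0.5000)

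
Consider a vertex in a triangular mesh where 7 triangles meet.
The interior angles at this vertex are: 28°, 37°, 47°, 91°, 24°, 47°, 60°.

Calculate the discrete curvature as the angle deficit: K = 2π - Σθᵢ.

Sum of angles = 334°. K = 360° - 334° = 26° = 13π/90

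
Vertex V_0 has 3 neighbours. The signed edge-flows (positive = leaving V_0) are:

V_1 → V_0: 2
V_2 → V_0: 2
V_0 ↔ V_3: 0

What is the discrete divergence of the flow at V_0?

Divergence = sum of outgoing flows = (-2) + (-2) + 0 = -4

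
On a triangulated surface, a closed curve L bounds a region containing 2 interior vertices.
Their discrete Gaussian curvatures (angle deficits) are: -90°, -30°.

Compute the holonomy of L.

Holonomy = total enclosed curvature = (-90°) + (-30°) = -120°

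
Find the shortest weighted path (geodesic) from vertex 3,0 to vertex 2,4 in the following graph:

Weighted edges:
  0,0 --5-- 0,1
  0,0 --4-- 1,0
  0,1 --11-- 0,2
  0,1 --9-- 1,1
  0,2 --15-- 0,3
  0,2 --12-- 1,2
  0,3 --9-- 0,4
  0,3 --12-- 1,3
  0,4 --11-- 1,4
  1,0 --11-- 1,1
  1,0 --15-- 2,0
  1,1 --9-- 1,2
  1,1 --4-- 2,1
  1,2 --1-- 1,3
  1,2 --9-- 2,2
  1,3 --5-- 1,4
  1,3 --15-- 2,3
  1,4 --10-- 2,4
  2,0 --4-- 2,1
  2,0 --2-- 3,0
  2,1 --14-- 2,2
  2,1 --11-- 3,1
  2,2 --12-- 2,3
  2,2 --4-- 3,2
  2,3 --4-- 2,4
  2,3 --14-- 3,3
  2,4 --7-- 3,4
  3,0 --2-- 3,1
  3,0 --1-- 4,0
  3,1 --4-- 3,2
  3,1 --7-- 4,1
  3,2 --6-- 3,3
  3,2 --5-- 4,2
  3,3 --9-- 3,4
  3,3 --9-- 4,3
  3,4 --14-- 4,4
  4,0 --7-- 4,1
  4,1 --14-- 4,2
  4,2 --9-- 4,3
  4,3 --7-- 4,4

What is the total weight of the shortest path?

Shortest path: 3,0 → 3,1 → 3,2 → 2,2 → 2,3 → 2,4, total weight = 26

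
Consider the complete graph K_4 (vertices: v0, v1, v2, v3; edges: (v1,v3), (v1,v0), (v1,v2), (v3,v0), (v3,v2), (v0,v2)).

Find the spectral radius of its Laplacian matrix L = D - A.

For the complete graph K_n, L = nI − J (J = all-ones matrix). J has eigenvalues n (once, eigenvector 𝟙) and 0 (multiplicity n−1), so L has eigenvalues 0 (once) and n (multiplicity n−1). Here n = 4: eigenvalue 0 once and 4 with multiplicity 3.
Laplacian eigenvalues: [0.0, 4.0, 4.0, 4.0]. Largest eigenvalue (spectral radius) = 4.0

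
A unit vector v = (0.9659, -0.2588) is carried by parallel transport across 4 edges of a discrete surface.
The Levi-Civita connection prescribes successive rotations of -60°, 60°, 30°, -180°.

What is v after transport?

Total rotation: (-60°) + 60° + 30° + (-180°) = -150°. Final vector: (-0.9659, -0.2588)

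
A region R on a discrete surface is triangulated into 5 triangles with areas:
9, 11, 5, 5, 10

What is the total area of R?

9 + 11 + 5 + 5 + 10 = 40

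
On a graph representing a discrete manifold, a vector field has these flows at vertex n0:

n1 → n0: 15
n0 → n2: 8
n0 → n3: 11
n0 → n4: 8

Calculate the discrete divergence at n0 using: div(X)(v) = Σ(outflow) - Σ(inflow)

Divergence = sum of outgoing flows = (-15) + 8 + 11 + 8 = 12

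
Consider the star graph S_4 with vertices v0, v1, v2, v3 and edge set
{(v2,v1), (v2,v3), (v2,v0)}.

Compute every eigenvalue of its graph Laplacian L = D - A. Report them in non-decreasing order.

The star S_4 is the complete bipartite graph K_{1,3} (one hub of degree 3, 3 leaves of degree 1). The Laplacian spectrum of K_{p,q} is 0, p (multiplicity q−1), q (multiplicity p−1), p+q. With p = 1, q = 3: 0 once, 1 with multiplicity 2, and 4 once. (Check: trace L = sum of degrees = 6 = 2·1 + 4.)
Laplacian eigenvalues (increasing order): [0.0, 1.0, 1.0, 4.0]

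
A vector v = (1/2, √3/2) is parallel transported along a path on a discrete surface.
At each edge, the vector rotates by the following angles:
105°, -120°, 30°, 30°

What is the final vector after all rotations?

Total rotation: 105° + (-120°) + 30° + 30° = 45°. Final vector: (-0.2588, 0.9659)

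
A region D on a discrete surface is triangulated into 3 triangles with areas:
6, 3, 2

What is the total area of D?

6 + 3 + 2 = 11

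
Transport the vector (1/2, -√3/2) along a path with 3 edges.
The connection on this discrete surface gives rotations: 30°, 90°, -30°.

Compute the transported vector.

Total rotation: 30° + 90° + (-30°) = 90°. Final vector: (0.8660, 0.5000)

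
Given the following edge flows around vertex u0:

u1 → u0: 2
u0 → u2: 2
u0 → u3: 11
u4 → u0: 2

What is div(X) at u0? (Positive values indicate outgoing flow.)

Divergence = sum of outgoing flows = (-2) + 2 + 11 + (-2) = 9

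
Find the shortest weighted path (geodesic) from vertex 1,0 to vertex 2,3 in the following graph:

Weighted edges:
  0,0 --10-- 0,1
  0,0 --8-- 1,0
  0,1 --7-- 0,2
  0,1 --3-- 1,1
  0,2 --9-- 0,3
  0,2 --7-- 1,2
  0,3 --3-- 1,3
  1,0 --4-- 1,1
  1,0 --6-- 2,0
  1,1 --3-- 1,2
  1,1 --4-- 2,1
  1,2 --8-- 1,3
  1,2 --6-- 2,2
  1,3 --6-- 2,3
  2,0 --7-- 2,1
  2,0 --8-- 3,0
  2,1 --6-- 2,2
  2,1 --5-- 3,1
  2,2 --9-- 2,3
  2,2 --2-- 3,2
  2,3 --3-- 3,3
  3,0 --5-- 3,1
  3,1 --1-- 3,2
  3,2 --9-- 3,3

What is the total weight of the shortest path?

Shortest path: 1,0 → 1,1 → 1,2 → 1,3 → 2,3, total weight = 21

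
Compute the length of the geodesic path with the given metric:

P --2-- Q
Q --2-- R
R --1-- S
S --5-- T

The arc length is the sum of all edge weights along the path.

Arc length = 2 + 2 + 1 + 5 = 10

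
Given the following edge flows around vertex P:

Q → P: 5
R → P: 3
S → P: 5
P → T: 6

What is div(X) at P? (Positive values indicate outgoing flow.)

Divergence = sum of outgoing flows = (-5) + (-3) + (-5) + 6 = -7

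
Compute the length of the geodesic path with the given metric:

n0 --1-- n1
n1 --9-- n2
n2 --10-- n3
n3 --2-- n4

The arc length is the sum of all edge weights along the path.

Arc length = 1 + 9 + 10 + 2 = 22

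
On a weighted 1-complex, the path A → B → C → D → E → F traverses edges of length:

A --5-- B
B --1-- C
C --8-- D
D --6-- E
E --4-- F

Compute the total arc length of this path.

Arc length = 5 + 1 + 8 + 6 + 4 = 24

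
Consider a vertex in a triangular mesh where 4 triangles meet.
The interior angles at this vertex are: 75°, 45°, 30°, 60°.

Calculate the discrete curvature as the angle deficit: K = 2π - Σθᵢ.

Sum of angles = 210°. K = 360° - 210° = 150° = 5π/6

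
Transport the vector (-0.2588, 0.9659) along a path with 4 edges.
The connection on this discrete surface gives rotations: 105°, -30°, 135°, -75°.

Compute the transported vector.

Total rotation: 105° + (-30°) + 135° + (-75°) = 135°. Final vector: (-0.5000, -0.8660)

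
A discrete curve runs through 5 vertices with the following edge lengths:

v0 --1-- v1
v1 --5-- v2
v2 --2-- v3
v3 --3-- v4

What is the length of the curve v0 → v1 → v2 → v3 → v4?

Arc length = 1 + 5 + 2 + 3 = 11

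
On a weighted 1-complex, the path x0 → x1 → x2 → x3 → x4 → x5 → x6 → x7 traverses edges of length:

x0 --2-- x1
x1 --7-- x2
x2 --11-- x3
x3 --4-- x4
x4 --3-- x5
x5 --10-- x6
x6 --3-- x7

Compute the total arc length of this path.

Arc length = 2 + 7 + 11 + 4 + 3 + 10 + 3 = 40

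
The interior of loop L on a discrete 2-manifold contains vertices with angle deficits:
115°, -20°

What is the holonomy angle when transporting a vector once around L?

Holonomy = total enclosed curvature = 115° + (-20°) = 95°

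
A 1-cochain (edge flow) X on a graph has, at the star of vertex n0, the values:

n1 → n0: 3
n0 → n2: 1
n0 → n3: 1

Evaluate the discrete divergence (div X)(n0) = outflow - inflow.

Divergence = sum of outgoing flows = (-3) + 1 + 1 = -1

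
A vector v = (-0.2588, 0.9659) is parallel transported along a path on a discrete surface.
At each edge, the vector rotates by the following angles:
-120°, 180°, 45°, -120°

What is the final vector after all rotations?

Total rotation: (-120°) + 180° + 45° + (-120°) = -15°. Final vector: (0, 1)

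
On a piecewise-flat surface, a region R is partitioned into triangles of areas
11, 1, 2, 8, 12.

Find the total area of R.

11 + 1 + 2 + 8 + 12 = 34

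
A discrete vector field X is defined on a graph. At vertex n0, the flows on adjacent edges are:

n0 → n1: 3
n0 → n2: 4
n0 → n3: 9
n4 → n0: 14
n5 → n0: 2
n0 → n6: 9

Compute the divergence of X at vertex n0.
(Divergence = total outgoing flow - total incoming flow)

Divergence = sum of outgoing flows = 3 + 4 + 9 + (-14) + (-2) + 9 = 9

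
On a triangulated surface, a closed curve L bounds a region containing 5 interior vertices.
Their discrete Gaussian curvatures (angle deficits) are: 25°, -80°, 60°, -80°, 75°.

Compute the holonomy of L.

Holonomy = total enclosed curvature = 25° + (-80°) + 60° + (-80°) + 75° = 0°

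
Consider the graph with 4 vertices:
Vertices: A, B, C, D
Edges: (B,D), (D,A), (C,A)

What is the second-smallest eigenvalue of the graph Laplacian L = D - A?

Degrees: deg(A) = 2, deg(B) = 1, deg(C) = 1, deg(D) = 2.
L = D − A with rows/columns ordered (A, B, C, D):
  [ 2,  0, -1, -1]
  [ 0,  1,  0, -1]
  [-1,  0,  1,  0]
  [-1, -1,  0,  2]
Characteristic polynomial: det(λI − L) = λ(λ² − 4λ + 2)(λ − 2).
Roots: λ = 0; (λ² − 4λ + 2) = 0 ⇒ λ = 2 ± √2 ≈ 0.5858, 3.4142; (λ − 2) = 0 ⇒ λ = 2.
(Check: the roots sum (with multiplicity) to 6, matching trace L = Σdeg = 2·3 = 6.)
Laplacian eigenvalues: [0.0, 0.5858, 2.0, 3.4142]. Algebraic connectivity (smallest non-zero eigenvalue) = 0.5858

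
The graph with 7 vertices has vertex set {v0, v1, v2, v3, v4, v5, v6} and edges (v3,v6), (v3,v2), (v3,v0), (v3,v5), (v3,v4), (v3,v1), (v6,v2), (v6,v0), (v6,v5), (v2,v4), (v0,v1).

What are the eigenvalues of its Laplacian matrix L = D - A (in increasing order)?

Degrees: deg(v0) = 3, deg(v1) = 2, deg(v2) = 3, deg(v3) = 6, deg(v4) = 2, deg(v5) = 2, deg(v6) = 4.
L = D − A with rows/columns ordered (v0, v1, v2, v3, v4, v5, v6):
  [ 3, -1,  0, -1,  0,  0, -1]
  [-1,  2,  0, -1,  0,  0,  0]
  [ 0,  0,  3, -1, -1,  0, -1]
  [-1, -1, -1,  6, -1, -1, -1]
  [ 0,  0, -1, -1,  2,  0,  0]
  [ 0,  0,  0, -1,  0,  2, -1]
  [-1,  0, -1, -1,  0, -1,  4]
Characteristic polynomial: det(λI − L) = λ(λ² − 5λ + 5)(λ² − 7λ + 9)(λ − 3)(λ − 7).
Roots: λ = 0; (λ² − 5λ + 5) = 0 ⇒ λ = (5 ± √5)/2 ≈ 1.382, 3.618; (λ² − 7λ + 9) = 0 ⇒ λ = (7 ± √13)/2 ≈ 1.6972, 5.3028; (λ − 3) = 0 ⇒ λ = 3; (λ − 7) = 0 ⇒ λ = 7.
(Check: the roots sum (with multiplicity) to 22, matching trace L = Σdeg = 2·11 = 22.)
Laplacian eigenvalues (increasing order): [0.0, 1.382, 1.6972, 3.0, 3.618, 5.3028, 7.0]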